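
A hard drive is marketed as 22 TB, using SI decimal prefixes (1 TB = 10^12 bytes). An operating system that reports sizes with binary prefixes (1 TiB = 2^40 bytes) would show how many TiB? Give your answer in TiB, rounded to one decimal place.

22 TB = 22 × 10^12 bytes = 22,000,000,000,000 bytes
1 TiB = 1,099,511,627,776 bytes
22,000,000,000,000 / 1,099,511,627,776 = 20.0 TiB

20.0 TiB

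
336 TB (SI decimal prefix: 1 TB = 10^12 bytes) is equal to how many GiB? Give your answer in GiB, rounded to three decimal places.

336 TB = 336 × 10^12 bytes = 336,000,000,000,000 bytes
1 GiB = 2^30 bytes = 1,073,741,824 bytes
336,000,000,000,000 / 1,073,741,824 = 312,924.385 GiB

312,924.385 GiB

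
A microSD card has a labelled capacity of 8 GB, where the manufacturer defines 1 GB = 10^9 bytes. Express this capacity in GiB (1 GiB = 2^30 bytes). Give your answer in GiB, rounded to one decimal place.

8 GB × 1,000,000,000 bytes/GB = 8,000,000,000 bytes
1 GiB = 2^30 bytes = 1,073,741,824 bytes
8,000,000,000 / 1,073,741,824 = 7.5 GiB

7.5 GiB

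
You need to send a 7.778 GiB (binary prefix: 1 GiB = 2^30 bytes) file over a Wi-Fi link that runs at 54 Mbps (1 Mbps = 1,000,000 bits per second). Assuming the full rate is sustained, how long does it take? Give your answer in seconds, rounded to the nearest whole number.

7.778 GiB = 8,351,563,907.072 bytes = 66,812,511,256.576 bits
54 Mbps = 54,000,000 bits/s
time = 66,812,511,256.576 / 54,000,000 = 1,237 s

1,237 seconds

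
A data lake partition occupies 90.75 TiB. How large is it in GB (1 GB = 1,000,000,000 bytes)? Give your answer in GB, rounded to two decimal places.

99,780.68 GB

90.75 TiB = 90.75 × 2^40 bytes = 99,780,680,220,672 bytes
1 GB = 1,000,000,000 bytes
99,780,680,220,672 / 1,000,000,000 = 99,780.68 GB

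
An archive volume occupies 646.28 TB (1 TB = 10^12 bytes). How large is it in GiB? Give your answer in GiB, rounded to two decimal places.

646.28 TB = 646.28 × 10^12 bytes = 646,280,000,000,000 bytes
1 GiB = 1,073,741,824 bytes
646,280,000,000,000 / 1,073,741,824 = 601,895.15 GiB

601,895.15 GiB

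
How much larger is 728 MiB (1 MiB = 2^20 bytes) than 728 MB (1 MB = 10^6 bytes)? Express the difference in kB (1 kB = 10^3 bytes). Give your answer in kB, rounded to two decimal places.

35,363.33 kB

728 MiB = 728 × 1,048,576 = 763,363,328 bytes
728 MB = 728 × 1,000,000 = 728,000,000 bytes
difference = 35,363,328 bytes
35,363,328 / 1,000 = 35,363.33 kB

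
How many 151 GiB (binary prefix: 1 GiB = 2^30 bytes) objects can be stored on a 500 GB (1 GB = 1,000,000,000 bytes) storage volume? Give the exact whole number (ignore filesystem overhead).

3

Capacity: 500 GB = 500,000,000,000 bytes
Per item: 151 GiB = 162,135,015,424 bytes
⌊500,000,000,000 / 162,135,015,424⌋ = 3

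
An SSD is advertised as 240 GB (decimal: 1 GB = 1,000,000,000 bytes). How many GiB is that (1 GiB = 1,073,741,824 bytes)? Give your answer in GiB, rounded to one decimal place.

240 GB × 1,000,000,000 bytes/GB = 240,000,000,000 bytes
1 GiB = 1,073,741,824 bytes
240,000,000,000 / 1,073,741,824 = 223.5 GiB

223.5 GiB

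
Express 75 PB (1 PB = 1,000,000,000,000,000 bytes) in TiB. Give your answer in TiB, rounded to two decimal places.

75 PB = 75 × 10^15 bytes = 75,000,000,000,000,000 bytes
1 TiB = 1,099,511,627,776 bytes
75,000,000,000,000,000 / 1,099,511,627,776 = 68,212.10 TiB

68,212.10 TiB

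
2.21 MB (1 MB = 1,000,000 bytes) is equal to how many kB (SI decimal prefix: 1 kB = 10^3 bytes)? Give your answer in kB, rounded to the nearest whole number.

2,210 kB

2.21 MB = 2.21 × 10^6 bytes = 2,210,000 bytes
1 kB = 10^3 bytes = 1,000 bytes
2,210,000 / 1,000 = 2,210 kB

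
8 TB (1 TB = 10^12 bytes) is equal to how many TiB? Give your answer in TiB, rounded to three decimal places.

7.276 TiB

8 TB = 8 × 10^12 bytes = 8,000,000,000,000 bytes
1 TiB = 2^40 bytes = 1,099,511,627,776 bytes
8,000,000,000,000 / 1,099,511,627,776 = 7.276 TiB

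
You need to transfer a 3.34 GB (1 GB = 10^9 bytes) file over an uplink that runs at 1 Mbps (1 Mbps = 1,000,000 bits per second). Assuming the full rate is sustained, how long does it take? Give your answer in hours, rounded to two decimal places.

7.42 hours

3.34 GB = 3,340,000,000 bytes = 26,720,000,000 bits
1 Mbps = 1,000,000 bits/s
time = 26,720,000,000 / 1,000,000 = 26,720.0000 s
26,720.0000 s / 3600 = 7.42 hours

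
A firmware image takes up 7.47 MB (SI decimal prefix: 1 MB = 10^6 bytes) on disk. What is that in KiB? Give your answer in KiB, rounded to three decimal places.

7,294.922 KiB

7.47 MB × 1,000,000 bytes/MB = 7,470,000 bytes
1 KiB = 1,024 bytes
7,470,000 / 1,024 = 7,294.922 KiB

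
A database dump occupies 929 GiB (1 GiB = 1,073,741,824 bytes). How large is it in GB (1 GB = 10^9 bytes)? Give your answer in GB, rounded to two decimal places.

997.51 GB

929 GiB = 929 × 2^30 bytes = 997,506,154,496 bytes
1 GB = 10^9 bytes = 1,000,000,000 bytes
997,506,154,496 / 1,000,000,000 = 997.51 GB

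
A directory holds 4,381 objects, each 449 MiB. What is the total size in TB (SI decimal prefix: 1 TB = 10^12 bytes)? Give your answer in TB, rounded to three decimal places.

Total = 4,381 × 449 MiB = 1,967,069 MiB
= 1,967,069 × 1,048,576 bytes = 2,062,621,343,744 bytes
1 TB = 1,000,000,000,000 bytes
2,062,621,343,744 / 1,000,000,000,000 = 2.063 TB

2.063 TB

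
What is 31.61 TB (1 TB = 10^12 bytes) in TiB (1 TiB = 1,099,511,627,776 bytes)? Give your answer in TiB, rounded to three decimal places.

28.749 TiB

31.61 TB = 31.61 × 10^12 bytes = 31,610,000,000,000 bytes
1 TiB = 1,099,511,627,776 bytes
31,610,000,000,000 / 1,099,511,627,776 = 28.749 TiB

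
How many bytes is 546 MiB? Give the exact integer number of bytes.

572,522,496 bytes

546 × 1,048,576 = 572,522,496 bytes  (1 MiB = 2^20 bytes)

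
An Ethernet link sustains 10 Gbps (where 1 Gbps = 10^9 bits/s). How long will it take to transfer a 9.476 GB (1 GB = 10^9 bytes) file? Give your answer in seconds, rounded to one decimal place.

9.476 GB = 9,476,000,000 bytes = 75,808,000,000 bits
10 Gbps = 10,000,000,000 bits/s
time = 75,808,000,000 / 10,000,000,000 = 7.6 s

7.6 seconds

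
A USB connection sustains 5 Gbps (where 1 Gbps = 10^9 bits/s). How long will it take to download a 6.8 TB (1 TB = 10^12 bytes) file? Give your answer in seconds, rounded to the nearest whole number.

10,880 seconds

6.8 TB = 6,800,000,000,000 bytes = 54,400,000,000,000 bits
5 Gbps = 5,000,000,000 bits/s
time = 54,400,000,000,000 / 5,000,000,000 = 10,880 s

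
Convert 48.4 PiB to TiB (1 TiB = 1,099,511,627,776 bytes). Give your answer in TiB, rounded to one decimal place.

48.4 PiB = 48.4 × 2^50 bytes = 54,493,555,491,183,001.6 bytes
1 TiB = 2^40 bytes = 1,099,511,627,776 bytes
54,493,555,491,183,001.6 / 1,099,511,627,776 = 49,561.6 TiB

49,561.6 TiB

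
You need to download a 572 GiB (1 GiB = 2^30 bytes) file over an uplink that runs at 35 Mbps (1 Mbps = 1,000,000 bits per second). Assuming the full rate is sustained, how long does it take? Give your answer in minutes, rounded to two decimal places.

572 GiB = 614,180,323,328 bytes = 4,913,442,586,624 bits
35 Mbps = 35,000,000 bits/s
time = 4,913,442,586,624 / 35,000,000 = 140,384.074 s
140,384.074 s / 60 = 2,339.73 minutes

2,339.73 minutes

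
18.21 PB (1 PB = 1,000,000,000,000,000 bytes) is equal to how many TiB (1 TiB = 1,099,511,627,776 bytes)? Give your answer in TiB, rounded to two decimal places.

18.21 PB × 1,000,000,000,000,000 bytes/PB = 18,210,000,000,000,000 bytes
1 TiB = 2^40 bytes = 1,099,511,627,776 bytes
18,210,000,000,000,000 / 1,099,511,627,776 = 16,561.90 TiB

16,561.90 TiB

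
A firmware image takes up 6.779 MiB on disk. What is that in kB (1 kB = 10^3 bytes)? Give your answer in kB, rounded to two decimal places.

7,108.30 kB

6.779 MiB = 6.779 × 2^20 bytes = 7,108,296.704 bytes
1 kB = 10^3 bytes = 1,000 bytes
7,108,296.704 / 1,000 = 7,108.30 kB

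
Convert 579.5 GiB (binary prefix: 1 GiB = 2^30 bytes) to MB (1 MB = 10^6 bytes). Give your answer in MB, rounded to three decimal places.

622,233.387 MB

579.5 GiB × 1,073,741,824 bytes/GiB = 622,233,387,008 bytes
1 MB = 10^6 bytes = 1,000,000 bytes
622,233,387,008 / 1,000,000 = 622,233.387 MB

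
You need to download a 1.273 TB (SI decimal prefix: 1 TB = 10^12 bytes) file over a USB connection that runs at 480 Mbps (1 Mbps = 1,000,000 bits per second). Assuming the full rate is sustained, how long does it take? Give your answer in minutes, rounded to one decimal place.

353.6 minutes

1.273 TB = 1,273,000,000,000 bytes = 10,184,000,000,000 bits
480 Mbps = 480,000,000 bits/s
time = 10,184,000,000,000 / 480,000,000 = 21,216.67 s
21,216.67 s / 60 = 353.6 minutes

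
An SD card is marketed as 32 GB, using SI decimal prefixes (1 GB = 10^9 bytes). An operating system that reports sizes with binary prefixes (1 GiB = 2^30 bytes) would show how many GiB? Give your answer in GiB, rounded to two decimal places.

32 GB × 1,000,000,000 bytes/GB = 32,000,000,000 bytes
1 GiB = 1,073,741,824 bytes
32,000,000,000 / 1,073,741,824 = 29.80 GiB

29.80 GiB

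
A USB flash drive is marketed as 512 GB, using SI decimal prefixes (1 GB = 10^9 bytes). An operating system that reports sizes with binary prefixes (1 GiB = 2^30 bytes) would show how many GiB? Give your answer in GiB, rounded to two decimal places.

512 GB = 512 × 10^9 bytes = 512,000,000,000 bytes
1 GiB = 2^30 bytes = 1,073,741,824 bytes
512,000,000,000 / 1,073,741,824 = 476.84 GiB

476.84 GiB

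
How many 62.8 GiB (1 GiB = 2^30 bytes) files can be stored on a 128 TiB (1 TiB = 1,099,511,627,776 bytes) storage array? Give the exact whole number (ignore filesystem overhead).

Capacity: 128 TiB = 140,737,488,355,328 bytes
Per item: 62.8 GiB = 67,430,986,547.2 bytes
⌊140,737,488,355,328 / 67,430,986,547.2⌋ = 2,087

2,087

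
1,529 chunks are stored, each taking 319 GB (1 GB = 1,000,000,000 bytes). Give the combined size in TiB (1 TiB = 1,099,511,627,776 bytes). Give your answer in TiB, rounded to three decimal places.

Total = 1,529 × 319 GB = 487,751 GB
= 487,751 × 1,000,000,000 bytes = 487,751,000,000,000 bytes
1 TiB = 1,099,511,627,776 bytes
487,751,000,000,000 / 1,099,511,627,776 = 443.607 TiB

443.607 TiB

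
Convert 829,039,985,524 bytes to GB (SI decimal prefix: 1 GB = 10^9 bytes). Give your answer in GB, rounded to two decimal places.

829.04 GB

829,039,985,524 bytes given.
1 GB = 1,000,000,000 bytes
829,039,985,524 / 1,000,000,000 = 829.04 GB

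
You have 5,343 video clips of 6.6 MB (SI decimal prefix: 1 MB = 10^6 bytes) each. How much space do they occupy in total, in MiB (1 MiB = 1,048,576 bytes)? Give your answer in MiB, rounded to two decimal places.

33,630.18 MiB

Total = 5,343 × 6.6 MB = 35263.8 MB
= 35263.8 × 1,000,000 bytes = 35,263,800,000 bytes
1 MiB = 1,048,576 bytes
35,263,800,000 / 1,048,576 = 33,630.18 MiB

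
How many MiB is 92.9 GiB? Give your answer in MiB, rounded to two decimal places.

95,129.60 MiB

92.9 GiB = 92.9 × 2^30 bytes = 99,750,615,449.6 bytes
1 MiB = 2^20 bytes = 1,048,576 bytes
99,750,615,449.6 / 1,048,576 = 95,129.60 MiB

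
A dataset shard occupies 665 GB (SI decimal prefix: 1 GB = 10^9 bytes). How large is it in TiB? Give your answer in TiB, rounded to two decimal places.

0.60 TiB

665 GB × 1,000,000,000 bytes/GB = 665,000,000,000 bytes
1 TiB = 1,099,511,627,776 bytes
665,000,000,000 / 1,099,511,627,776 = 0.60 TiB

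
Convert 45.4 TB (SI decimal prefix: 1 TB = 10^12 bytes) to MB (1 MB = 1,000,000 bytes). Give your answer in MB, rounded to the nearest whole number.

45,400,000 MB

45.4 TB = 45.4 × 10^12 bytes = 45,400,000,000,000 bytes
1 MB = 10^6 bytes = 1,000,000 bytes
45,400,000,000,000 / 1,000,000 = 45,400,000 MB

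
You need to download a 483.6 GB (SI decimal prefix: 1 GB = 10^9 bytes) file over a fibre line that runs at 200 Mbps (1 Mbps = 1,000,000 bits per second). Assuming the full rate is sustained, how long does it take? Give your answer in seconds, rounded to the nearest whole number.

19,344 seconds

483.6 GB = 483,600,000,000 bytes = 3,868,800,000,000 bits
200 Mbps = 200,000,000 bits/s
time = 3,868,800,000,000 / 200,000,000 = 19,344 s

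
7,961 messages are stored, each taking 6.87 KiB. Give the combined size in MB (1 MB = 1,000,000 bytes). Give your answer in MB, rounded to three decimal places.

56.005 MB

Total = 7,961 × 6.87 KiB = 54692.07 KiB
= 54692.07 × 1,024 bytes = 56,004,679.68 bytes
1 MB = 1,000,000 bytes
56,004,679.68 / 1,000,000 = 56.005 MB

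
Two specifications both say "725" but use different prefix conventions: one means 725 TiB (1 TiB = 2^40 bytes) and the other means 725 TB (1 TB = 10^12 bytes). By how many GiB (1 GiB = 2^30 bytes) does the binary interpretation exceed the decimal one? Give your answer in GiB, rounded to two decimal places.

67,191.13 GiB

725 TiB = 725 × 1,099,511,627,776 = 797,145,930,137,600 bytes
725 TB = 725 × 1,000,000,000,000 = 725,000,000,000,000 bytes
difference = 72,145,930,137,600 bytes
72,145,930,137,600 / 1,073,741,824 = 67,191.13 GiB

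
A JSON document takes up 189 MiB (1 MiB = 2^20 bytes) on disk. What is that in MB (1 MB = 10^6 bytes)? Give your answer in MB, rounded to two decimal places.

198.18 MB

189 MiB × 1,048,576 bytes/MiB = 198,180,864 bytes
1 MB = 10^6 bytes = 1,000,000 bytes
198,180,864 / 1,000,000 = 198.18 MB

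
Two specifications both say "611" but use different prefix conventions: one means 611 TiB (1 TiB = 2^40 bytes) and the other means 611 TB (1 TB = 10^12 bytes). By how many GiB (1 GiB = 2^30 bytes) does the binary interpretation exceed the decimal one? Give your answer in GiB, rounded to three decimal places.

611 TiB = 611 × 1,099,511,627,776 = 671,801,604,571,136 bytes
611 TB = 611 × 1,000,000,000,000 = 611,000,000,000,000 bytes
difference = 60,801,604,571,136 bytes
60,801,604,571,136 / 1,073,741,824 = 56,625.907 GiB

56,625.907 GiB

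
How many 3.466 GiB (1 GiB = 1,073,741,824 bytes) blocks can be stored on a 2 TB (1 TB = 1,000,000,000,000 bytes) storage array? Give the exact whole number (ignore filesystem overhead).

Capacity: 2 TB = 2,000,000,000,000 bytes
Per item: 3.466 GiB = 3,721,589,161.984 bytes
⌊2,000,000,000,000 / 3,721,589,161.984⌋ = 537

537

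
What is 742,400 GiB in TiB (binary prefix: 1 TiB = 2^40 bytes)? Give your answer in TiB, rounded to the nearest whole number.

742,400 GiB × 1,073,741,824 bytes/GiB = 797,145,930,137,600 bytes
1 TiB = 2^40 bytes = 1,099,511,627,776 bytes
797,145,930,137,600 / 1,099,511,627,776 = 725 TiB

725 TiB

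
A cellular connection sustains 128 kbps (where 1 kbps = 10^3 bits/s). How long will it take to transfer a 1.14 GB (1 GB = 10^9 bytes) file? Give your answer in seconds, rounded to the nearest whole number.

1.14 GB = 1,140,000,000 bytes = 9,120,000,000 bits
128 kbps = 128,000 bits/s
time = 9,120,000,000 / 128,000 = 71,250 s

71,250 seconds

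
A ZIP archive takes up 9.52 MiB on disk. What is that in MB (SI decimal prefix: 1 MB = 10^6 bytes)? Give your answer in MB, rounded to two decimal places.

9.98 MB

9.52 MiB = 9.52 × 2^20 bytes = 9,982,443.52 bytes
1 MB = 10^6 bytes = 1,000,000 bytes
9,982,443.52 / 1,000,000 = 9.98 MB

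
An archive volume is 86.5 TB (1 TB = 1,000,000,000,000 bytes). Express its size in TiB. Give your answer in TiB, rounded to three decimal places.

86.5 TB = 86.5 × 10^12 bytes = 86,500,000,000,000 bytes
1 TiB = 1,099,511,627,776 bytes
86,500,000,000,000 / 1,099,511,627,776 = 78.671 TiB

78.671 TiB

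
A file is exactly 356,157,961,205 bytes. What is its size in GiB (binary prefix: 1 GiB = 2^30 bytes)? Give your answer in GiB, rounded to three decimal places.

356,157,961,205 bytes given.
1 GiB = 1,073,741,824 bytes
356,157,961,205 / 1,073,741,824 = 331.698 GiB

331.698 GiB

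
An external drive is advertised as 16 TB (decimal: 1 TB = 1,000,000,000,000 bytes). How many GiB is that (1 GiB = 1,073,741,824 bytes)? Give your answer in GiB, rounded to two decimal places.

14,901.16 GiB

16 TB × 1,000,000,000,000 bytes/TB = 16,000,000,000,000 bytes
1 GiB = 2^30 bytes = 1,073,741,824 bytes
16,000,000,000,000 / 1,073,741,824 = 14,901.16 GiB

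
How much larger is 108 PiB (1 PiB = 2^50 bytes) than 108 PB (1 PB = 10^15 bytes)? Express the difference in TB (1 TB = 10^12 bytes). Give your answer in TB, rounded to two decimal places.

13,597.19 TB

108 PiB = 108 × 1,125,899,906,842,624 = 121,597,189,939,003,392 bytes
108 PB = 108 × 1,000,000,000,000,000 = 108,000,000,000,000,000 bytes
difference = 13,597,189,939,003,392 bytes
13,597,189,939,003,392 / 1,000,000,000,000 = 13,597.19 TB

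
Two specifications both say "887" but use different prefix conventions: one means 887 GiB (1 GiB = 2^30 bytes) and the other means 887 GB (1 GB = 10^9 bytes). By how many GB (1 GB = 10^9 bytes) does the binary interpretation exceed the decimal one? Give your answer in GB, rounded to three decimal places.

65.409 GB

887 GiB = 887 × 1,073,741,824 = 952,408,997,888 bytes
887 GB = 887 × 1,000,000,000 = 887,000,000,000 bytes
difference = 65,408,997,888 bytes
65,408,997,888 / 1,000,000,000 = 65.409 GB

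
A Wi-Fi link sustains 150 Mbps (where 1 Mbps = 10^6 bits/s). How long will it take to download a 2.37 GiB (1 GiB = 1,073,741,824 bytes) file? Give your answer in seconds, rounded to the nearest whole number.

2.37 GiB = 2,544,768,122.88 bytes = 20,358,144,983.04 bits
150 Mbps = 150,000,000 bits/s
time = 20,358,144,983.04 / 150,000,000 = 136 s

136 seconds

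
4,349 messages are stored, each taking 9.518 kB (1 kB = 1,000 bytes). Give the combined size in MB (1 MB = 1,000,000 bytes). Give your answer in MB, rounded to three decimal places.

Total = 4,349 × 9.518 kB = 41393.782 kB
= 41393.782 × 1,000 bytes = 41,393,782 bytes
1 MB = 1,000,000 bytes
41,393,782 / 1,000,000 = 41.394 MB

41.394 MB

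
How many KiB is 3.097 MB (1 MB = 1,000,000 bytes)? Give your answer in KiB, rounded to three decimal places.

3.097 MB = 3.097 × 10^6 bytes = 3,097,000 bytes
1 KiB = 2^10 bytes = 1,024 bytes
3,097,000 / 1,024 = 3,024.414 KiB

3,024.414 KiB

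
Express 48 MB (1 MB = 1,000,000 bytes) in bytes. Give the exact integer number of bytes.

48 × 1,000,000 = 48,000,000 bytes  (1 MB = 10^6 bytes)

48,000,000 bytes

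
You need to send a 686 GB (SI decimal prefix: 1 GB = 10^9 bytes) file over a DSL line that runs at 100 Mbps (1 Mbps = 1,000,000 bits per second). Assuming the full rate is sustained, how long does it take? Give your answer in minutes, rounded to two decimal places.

914.67 minutes

686 GB = 686,000,000,000 bytes = 5,488,000,000,000 bits
100 Mbps = 100,000,000 bits/s
time = 5,488,000,000,000 / 100,000,000 = 54,880.000 s
54,880.000 s / 60 = 914.67 minutes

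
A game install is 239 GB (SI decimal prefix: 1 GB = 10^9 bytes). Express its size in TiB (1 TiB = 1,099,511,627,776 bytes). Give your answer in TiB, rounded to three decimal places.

239 GB = 239 × 10^9 bytes = 239,000,000,000 bytes
1 TiB = 1,099,511,627,776 bytes
239,000,000,000 / 1,099,511,627,776 = 0.217 TiB

0.217 TiB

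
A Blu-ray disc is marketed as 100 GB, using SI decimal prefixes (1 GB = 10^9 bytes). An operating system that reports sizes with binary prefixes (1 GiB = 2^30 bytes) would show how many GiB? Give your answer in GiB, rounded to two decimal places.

93.13 GiB

100 GB = 100 × 10^9 bytes = 100,000,000,000 bytes
1 GiB = 1,073,741,824 bytes
100,000,000,000 / 1,073,741,824 = 93.13 GiB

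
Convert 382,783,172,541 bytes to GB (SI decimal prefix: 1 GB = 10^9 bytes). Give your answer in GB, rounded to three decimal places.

382.783 GB

382,783,172,541 bytes given.
1 GB = 1,000,000,000 bytes
382,783,172,541 / 1,000,000,000 = 382.783 GB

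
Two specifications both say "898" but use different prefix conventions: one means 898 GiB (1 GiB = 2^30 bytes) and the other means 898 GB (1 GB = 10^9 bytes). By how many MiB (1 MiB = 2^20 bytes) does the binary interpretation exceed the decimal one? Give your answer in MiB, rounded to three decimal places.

898 GiB = 898 × 1,073,741,824 = 964,220,157,952 bytes
898 GB = 898 × 1,000,000,000 = 898,000,000,000 bytes
difference = 66,220,157,952 bytes
66,220,157,952 / 1,048,576 = 63,152.464 MiB

63,152.464 MiB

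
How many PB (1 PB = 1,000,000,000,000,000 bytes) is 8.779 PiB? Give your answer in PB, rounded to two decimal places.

9.88 PB

8.779 PiB = 8.779 × 2^50 bytes = 9,884,275,282,171,396.096 bytes
1 PB = 1,000,000,000,000,000 bytes
9,884,275,282,171,396.096 / 1,000,000,000,000,000 = 9.88 PB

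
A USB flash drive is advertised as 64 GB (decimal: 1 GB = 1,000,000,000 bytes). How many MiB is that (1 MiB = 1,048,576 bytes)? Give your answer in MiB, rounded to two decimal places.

61,035.16 MiB

64 GB × 1,000,000,000 bytes/GB = 64,000,000,000 bytes
1 MiB = 2^20 bytes = 1,048,576 bytes
64,000,000,000 / 1,048,576 = 61,035.16 MiB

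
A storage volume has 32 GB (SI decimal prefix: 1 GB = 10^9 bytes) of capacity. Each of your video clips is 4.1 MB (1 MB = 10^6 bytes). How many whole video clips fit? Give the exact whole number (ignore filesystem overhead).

7,804

Capacity: 32 GB = 32,000,000,000 bytes
Per item: 4.1 MB = 4,100,000 bytes
⌊32,000,000,000 / 4,100,000⌋ = 7,804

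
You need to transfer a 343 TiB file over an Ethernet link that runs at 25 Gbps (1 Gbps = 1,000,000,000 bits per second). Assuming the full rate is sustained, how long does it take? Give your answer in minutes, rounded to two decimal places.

343 TiB = 377,132,488,327,168 bytes = 3,017,059,906,617,344 bits
25 Gbps = 25,000,000,000 bits/s
time = 3,017,059,906,617,344 / 25,000,000,000 = 120,682.396 s
120,682.396 s / 60 = 2,011.37 minutes

2,011.37 minutes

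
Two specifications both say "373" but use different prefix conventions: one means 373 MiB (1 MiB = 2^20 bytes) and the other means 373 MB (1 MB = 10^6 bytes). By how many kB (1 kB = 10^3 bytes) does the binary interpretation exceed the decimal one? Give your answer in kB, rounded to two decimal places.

18,118.85 kB

373 MiB = 373 × 1,048,576 = 391,118,848 bytes
373 MB = 373 × 1,000,000 = 373,000,000 bytes
difference = 18,118,848 bytes
18,118,848 / 1,000 = 18,118.85 kB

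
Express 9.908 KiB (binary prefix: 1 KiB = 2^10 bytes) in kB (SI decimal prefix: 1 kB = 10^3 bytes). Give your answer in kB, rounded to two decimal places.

9.908 KiB × 1,024 bytes/KiB = 10,145.792 bytes
1 kB = 10^3 bytes = 1,000 bytes
10,145.792 / 1,000 = 10.15 kB

10.15 kB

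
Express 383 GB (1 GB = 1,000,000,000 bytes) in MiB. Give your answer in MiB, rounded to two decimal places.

383 GB × 1,000,000,000 bytes/GB = 383,000,000,000 bytes
1 MiB = 1,048,576 bytes
383,000,000,000 / 1,048,576 = 365,257.26 MiB

365,257.26 MiB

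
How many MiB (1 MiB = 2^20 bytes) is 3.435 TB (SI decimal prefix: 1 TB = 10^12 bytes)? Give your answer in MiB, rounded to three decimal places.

3.435 TB × 1,000,000,000,000 bytes/TB = 3,435,000,000,000 bytes
1 MiB = 1,048,576 bytes
3,435,000,000,000 / 1,048,576 = 3,275,871.277 MiB

3,275,871.277 MiB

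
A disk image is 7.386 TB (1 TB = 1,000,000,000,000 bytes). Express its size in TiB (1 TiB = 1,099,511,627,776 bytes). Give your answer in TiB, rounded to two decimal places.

7.386 TB = 7.386 × 10^12 bytes = 7,386,000,000,000 bytes
1 TiB = 1,099,511,627,776 bytes
7,386,000,000,000 / 1,099,511,627,776 = 6.72 TiB

6.72 TiB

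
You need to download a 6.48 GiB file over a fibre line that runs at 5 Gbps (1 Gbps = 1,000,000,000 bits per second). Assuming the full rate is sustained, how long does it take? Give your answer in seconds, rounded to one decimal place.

6.48 GiB = 6,957,847,019.52 bytes = 55,662,776,156.16 bits
5 Gbps = 5,000,000,000 bits/s
time = 55,662,776,156.16 / 5,000,000,000 = 11.1 s

11.1 seconds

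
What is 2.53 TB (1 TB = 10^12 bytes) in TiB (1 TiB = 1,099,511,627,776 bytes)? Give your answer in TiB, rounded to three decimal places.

2.301 TiB

2.53 TB = 2.53 × 10^12 bytes = 2,530,000,000,000 bytes
1 TiB = 1,099,511,627,776 bytes
2,530,000,000,000 / 1,099,511,627,776 = 2.301 TiB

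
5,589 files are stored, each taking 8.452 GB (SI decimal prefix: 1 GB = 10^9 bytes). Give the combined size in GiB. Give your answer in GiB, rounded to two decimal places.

Total = 5,589 × 8.452 GB = 47238.228 GB
= 47238.228 × 1,000,000,000 bytes = 47,238,228,000,000 bytes
1 GiB = 1,073,741,824 bytes
47,238,228,000,000 / 1,073,741,824 = 43,994.03 GiB

43,994.03 GiB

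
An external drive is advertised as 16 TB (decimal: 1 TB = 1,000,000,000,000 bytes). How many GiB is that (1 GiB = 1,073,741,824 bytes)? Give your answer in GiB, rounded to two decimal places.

16 TB = 16 × 10^12 bytes = 16,000,000,000,000 bytes
1 GiB = 2^30 bytes = 1,073,741,824 bytes
16,000,000,000,000 / 1,073,741,824 = 14,901.16 GiB

14,901.16 GiB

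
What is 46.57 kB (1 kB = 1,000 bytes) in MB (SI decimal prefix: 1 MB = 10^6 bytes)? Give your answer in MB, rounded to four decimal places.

46.57 kB = 46.57 × 10^3 bytes = 46,570 bytes
1 MB = 1,000,000 bytes
46,570 / 1,000,000 = 0.0466 MB

0.0466 MB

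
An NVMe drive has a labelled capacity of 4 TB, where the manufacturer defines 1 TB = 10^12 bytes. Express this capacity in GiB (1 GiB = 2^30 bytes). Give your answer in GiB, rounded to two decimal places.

3,725.29 GiB

4 TB = 4 × 10^12 bytes = 4,000,000,000,000 bytes
1 GiB = 2^30 bytes = 1,073,741,824 bytes
4,000,000,000,000 / 1,073,741,824 = 3,725.29 GiB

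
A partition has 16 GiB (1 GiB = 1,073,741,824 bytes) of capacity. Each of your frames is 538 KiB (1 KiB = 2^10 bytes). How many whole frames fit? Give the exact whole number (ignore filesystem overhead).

31,184

Capacity: 16 GiB = 17,179,869,184 bytes
Per item: 538 KiB = 550,912 bytes
⌊17,179,869,184 / 550,912⌋ = 31,184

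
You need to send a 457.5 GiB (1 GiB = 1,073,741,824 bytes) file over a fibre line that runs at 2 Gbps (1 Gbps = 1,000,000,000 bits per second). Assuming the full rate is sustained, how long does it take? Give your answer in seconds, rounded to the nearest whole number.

1,965 seconds

457.5 GiB = 491,236,884,480 bytes = 3,929,895,075,840 bits
2 Gbps = 2,000,000,000 bits/s
time = 3,929,895,075,840 / 2,000,000,000 = 1,965 s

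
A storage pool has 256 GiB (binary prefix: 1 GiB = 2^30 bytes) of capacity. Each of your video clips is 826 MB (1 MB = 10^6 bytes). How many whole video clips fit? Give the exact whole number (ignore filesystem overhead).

332

Capacity: 256 GiB = 274,877,906,944 bytes
Per item: 826 MB = 826,000,000 bytes
⌊274,877,906,944 / 826,000,000⌋ = 332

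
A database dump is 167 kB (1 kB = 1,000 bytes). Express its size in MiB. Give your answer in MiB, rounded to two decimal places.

0.16 MiB

167 kB = 167 × 10^3 bytes = 167,000 bytes
1 MiB = 1,048,576 bytes
167,000 / 1,048,576 = 0.16 MiB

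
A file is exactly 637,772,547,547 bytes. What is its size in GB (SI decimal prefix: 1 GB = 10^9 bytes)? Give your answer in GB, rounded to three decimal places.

637.773 GB

637,772,547,547 bytes given.
1 GB = 1,000,000,000 bytes
637,772,547,547 / 1,000,000,000 = 637.773 GB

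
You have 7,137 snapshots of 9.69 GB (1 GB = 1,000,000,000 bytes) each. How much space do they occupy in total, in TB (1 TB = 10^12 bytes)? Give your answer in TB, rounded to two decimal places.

Total = 7,137 × 9.69 GB = 69157.53 GB
= 69157.53 × 1,000,000,000 bytes = 69,157,530,000,000 bytes
1 TB = 1,000,000,000,000 bytes
69,157,530,000,000 / 1,000,000,000,000 = 69.16 TB

69.16 TB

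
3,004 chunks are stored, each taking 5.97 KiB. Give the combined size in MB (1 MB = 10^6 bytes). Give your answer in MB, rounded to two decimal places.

18.36 MB

Total = 3,004 × 5.97 KiB = 17933.88 KiB
= 17933.88 × 1,024 bytes = 18,364,293.12 bytes
1 MB = 1,000,000 bytes
18,364,293.12 / 1,000,000 = 18.36 MB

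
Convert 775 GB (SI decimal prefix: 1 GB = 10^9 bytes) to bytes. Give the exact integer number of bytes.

775 × 1,000,000,000 = 775,000,000,000 bytes  (1 GB = 10^9 bytes)

775,000,000,000 bytes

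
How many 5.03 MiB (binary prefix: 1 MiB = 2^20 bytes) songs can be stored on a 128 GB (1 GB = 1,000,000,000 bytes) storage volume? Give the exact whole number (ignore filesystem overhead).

24,268

Capacity: 128 GB = 128,000,000,000 bytes
Per item: 5.03 MiB = 5,274,337.28 bytes
⌊128,000,000,000 / 5,274,337.28⌋ = 24,268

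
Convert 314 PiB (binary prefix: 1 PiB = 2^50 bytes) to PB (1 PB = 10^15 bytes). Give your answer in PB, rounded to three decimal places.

353.533 PB

314 PiB = 314 × 2^50 bytes = 353,532,570,748,583,936 bytes
1 PB = 10^15 bytes = 1,000,000,000,000,000 bytes
353,532,570,748,583,936 / 1,000,000,000,000,000 = 353.533 PB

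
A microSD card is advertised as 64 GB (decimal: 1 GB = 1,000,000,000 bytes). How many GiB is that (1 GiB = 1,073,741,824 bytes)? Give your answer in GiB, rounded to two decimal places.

59.60 GiB

64 GB = 64 × 10^9 bytes = 64,000,000,000 bytes
1 GiB = 1,073,741,824 bytes
64,000,000,000 / 1,073,741,824 = 59.60 GiB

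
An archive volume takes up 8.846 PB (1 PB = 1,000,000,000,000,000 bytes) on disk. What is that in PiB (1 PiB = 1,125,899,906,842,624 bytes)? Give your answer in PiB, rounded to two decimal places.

8.846 PB = 8.846 × 10^15 bytes = 8,846,000,000,000,000 bytes
1 PiB = 1,125,899,906,842,624 bytes
8,846,000,000,000,000 / 1,125,899,906,842,624 = 7.86 PiB

7.86 PiB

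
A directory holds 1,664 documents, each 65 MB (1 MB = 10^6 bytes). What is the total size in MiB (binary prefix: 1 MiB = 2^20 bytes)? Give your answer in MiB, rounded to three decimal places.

Total = 1,664 × 65 MB = 108,160 MB
= 108,160 × 1,000,000 bytes = 108,160,000,000 bytes
1 MiB = 1,048,576 bytes
108,160,000,000 / 1,048,576 = 103,149.414 MiB

103,149.414 MiB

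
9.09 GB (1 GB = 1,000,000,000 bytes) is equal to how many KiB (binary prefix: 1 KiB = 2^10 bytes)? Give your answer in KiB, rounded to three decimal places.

8,876,953.125 KiB

9.09 GB × 1,000,000,000 bytes/GB = 9,090,000,000 bytes
1 KiB = 2^10 bytes = 1,024 bytes
9,090,000,000 / 1,024 = 8,876,953.125 KiB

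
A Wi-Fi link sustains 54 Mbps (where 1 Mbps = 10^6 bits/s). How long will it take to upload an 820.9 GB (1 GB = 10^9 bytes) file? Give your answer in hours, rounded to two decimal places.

820.9 GB = 820,900,000,000 bytes = 6,567,200,000,000 bits
54 Mbps = 54,000,000 bits/s
time = 6,567,200,000,000 / 54,000,000 = 121,614.8148 s
121,614.8148 s / 3600 = 33.78 hours

33.78 hours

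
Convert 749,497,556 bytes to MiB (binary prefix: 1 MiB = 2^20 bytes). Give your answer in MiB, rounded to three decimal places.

749,497,556 bytes given.
1 MiB = 1,048,576 bytes
749,497,556 / 1,048,576 = 714.777 MiB

714.777 MiB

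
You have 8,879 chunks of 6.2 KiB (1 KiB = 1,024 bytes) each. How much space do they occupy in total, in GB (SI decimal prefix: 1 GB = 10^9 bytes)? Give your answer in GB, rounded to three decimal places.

0.056 GB

Total = 8,879 × 6.2 KiB = 55049.8 KiB
= 55049.8 × 1,024 bytes = 56,370,995.2 bytes
1 GB = 1,000,000,000 bytes
56,370,995.2 / 1,000,000,000 = 0.056 GB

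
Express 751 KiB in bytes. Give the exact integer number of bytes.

751 × 1,024 = 769,024 bytes  (1 KiB = 2^10 bytes)

769,024 bytes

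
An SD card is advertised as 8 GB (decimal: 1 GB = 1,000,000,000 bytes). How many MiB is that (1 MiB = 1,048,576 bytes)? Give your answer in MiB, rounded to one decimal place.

8 GB × 1,000,000,000 bytes/GB = 8,000,000,000 bytes
1 MiB = 2^20 bytes = 1,048,576 bytes
8,000,000,000 / 1,048,576 = 7,629.4 MiB

7,629.4 MiB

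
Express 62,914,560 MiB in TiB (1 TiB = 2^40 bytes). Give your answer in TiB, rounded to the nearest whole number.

62,914,560 MiB × 1,048,576 bytes/MiB = 65,970,697,666,560 bytes
1 TiB = 2^40 bytes = 1,099,511,627,776 bytes
65,970,697,666,560 / 1,099,511,627,776 = 60 TiB

60 TiB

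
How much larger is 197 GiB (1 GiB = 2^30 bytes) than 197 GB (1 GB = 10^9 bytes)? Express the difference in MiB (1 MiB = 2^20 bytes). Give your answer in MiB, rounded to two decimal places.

197 GiB = 197 × 1,073,741,824 = 211,527,139,328 bytes
197 GB = 197 × 1,000,000,000 = 197,000,000,000 bytes
difference = 14,527,139,328 bytes
14,527,139,328 / 1,048,576 = 13,854.16 MiB

13,854.16 MiB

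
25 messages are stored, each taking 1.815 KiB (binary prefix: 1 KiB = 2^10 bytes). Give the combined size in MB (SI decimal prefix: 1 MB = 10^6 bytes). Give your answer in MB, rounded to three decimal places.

Total = 25 × 1.815 KiB = 45.375 KiB
= 45.375 × 1,024 bytes = 46,464 bytes
1 MB = 1,000,000 bytes
46,464 / 1,000,000 = 0.046 MB

0.046 MB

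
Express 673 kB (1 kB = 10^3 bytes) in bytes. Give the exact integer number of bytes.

673,000 bytes

673 × 1,000 = 673,000 bytes  (1 kB = 10^3 bytes)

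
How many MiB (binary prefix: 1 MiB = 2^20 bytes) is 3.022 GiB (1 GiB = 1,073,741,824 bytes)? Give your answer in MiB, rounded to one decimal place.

3.022 GiB = 3.022 × 2^30 bytes = 3,244,847,792.128 bytes
1 MiB = 1,048,576 bytes
3,244,847,792.128 / 1,048,576 = 3,094.5 MiB

3,094.5 MiB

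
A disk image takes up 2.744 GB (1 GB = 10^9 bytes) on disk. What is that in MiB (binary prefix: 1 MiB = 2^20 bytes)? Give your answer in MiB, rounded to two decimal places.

2,616.88 MiB

2.744 GB = 2.744 × 10^9 bytes = 2,744,000,000 bytes
1 MiB = 1,048,576 bytes
2,744,000,000 / 1,048,576 = 2,616.88 MiB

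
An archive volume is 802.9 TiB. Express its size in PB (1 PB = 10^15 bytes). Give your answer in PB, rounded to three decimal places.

0.883 PB

802.9 TiB = 802.9 × 2^40 bytes = 882,797,885,941,350.4 bytes
1 PB = 1,000,000,000,000,000 bytes
882,797,885,941,350.4 / 1,000,000,000,000,000 = 0.883 PB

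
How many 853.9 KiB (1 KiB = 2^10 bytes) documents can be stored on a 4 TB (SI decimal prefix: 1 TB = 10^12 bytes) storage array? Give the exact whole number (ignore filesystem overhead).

Capacity: 4 TB = 4,000,000,000,000 bytes
Per item: 853.9 KiB = 874,393.6 bytes
⌊4,000,000,000,000 / 874,393.6⌋ = 4,574,598

4,574,598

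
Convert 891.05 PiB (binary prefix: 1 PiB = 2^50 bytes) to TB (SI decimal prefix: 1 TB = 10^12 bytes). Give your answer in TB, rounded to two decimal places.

891.05 PiB = 891.05 × 2^50 bytes = 1,003,233,111,992,120,115.2 bytes
1 TB = 10^12 bytes = 1,000,000,000,000 bytes
1,003,233,111,992,120,115.2 / 1,000,000,000,000 = 1,003,233.11 TB

1,003,233.11 TB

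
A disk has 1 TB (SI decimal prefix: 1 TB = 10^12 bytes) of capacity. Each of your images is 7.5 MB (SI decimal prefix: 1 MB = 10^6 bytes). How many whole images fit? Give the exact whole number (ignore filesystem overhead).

Capacity: 1 TB = 1,000,000,000,000 bytes
Per item: 7.5 MB = 7,500,000 bytes
⌊1,000,000,000,000 / 7,500,000⌋ = 133,333

133,333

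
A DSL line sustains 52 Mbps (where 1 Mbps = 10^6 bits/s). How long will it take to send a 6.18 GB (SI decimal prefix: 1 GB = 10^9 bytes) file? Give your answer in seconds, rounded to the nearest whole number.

6.18 GB = 6,180,000,000 bytes = 49,440,000,000 bits
52 Mbps = 52,000,000 bits/s
time = 49,440,000,000 / 52,000,000 = 951 s

951 seconds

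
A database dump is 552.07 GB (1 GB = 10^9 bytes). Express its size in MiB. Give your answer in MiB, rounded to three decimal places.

552.07 GB = 552.07 × 10^9 bytes = 552,070,000,000 bytes
1 MiB = 1,048,576 bytes
552,070,000,000 / 1,048,576 = 526,494.980 MiB

526,494.980 MiB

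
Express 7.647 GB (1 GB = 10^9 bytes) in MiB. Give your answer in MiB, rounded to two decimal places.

7.647 GB × 1,000,000,000 bytes/GB = 7,647,000,000 bytes
1 MiB = 1,048,576 bytes
7,647,000,000 / 1,048,576 = 7,292.75 MiB

7,292.75 MiB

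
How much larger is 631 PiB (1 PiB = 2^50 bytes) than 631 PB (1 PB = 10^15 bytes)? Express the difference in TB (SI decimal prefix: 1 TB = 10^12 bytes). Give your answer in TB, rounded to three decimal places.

79,442.841 TB

631 PiB = 631 × 1,125,899,906,842,624 = 710,442,841,217,695,744 bytes
631 PB = 631 × 1,000,000,000,000,000 = 631,000,000,000,000,000 bytes
difference = 79,442,841,217,695,744 bytes
79,442,841,217,695,744 / 1,000,000,000,000 = 79,442.841 TB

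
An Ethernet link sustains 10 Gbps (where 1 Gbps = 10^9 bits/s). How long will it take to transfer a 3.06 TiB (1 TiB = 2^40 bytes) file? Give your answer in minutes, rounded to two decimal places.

3.06 TiB = 3,364,505,580,994.56 bytes = 26,916,044,647,956.48 bits
10 Gbps = 10,000,000,000 bits/s
time = 26,916,044,647,956.48 / 10,000,000,000 = 2,691.604 s
2,691.604 s / 60 = 44.86 minutes

44.86 minutes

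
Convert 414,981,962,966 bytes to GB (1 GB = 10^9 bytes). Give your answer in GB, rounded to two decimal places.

414,981,962,966 bytes given.
1 GB = 10^9 bytes = 1,000,000,000 bytes
414,981,962,966 / 1,000,000,000 = 414.98 GB

414.98 GB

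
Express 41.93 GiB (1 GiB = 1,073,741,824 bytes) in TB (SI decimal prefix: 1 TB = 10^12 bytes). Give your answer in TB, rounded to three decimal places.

0.045 TB

41.93 GiB = 41.93 × 2^30 bytes = 45,021,994,680.32 bytes
1 TB = 10^12 bytes = 1,000,000,000,000 bytes
45,021,994,680.32 / 1,000,000,000,000 = 0.045 TB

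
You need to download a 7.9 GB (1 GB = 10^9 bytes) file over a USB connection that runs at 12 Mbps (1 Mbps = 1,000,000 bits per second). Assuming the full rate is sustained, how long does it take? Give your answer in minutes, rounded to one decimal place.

87.8 minutes

7.9 GB = 7,900,000,000 bytes = 63,200,000,000 bits
12 Mbps = 12,000,000 bits/s
time = 63,200,000,000 / 12,000,000 = 5,266.67 s
5,266.67 s / 60 = 87.8 minutes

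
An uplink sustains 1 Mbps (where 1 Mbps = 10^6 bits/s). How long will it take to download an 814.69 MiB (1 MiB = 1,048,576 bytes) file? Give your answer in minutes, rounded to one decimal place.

113.9 minutes

814.69 MiB = 854,264,381.44 bytes = 6,834,115,051.52 bits
1 Mbps = 1,000,000 bits/s
time = 6,834,115,051.52 / 1,000,000 = 6,834.12 s
6,834.12 s / 60 = 113.9 minutes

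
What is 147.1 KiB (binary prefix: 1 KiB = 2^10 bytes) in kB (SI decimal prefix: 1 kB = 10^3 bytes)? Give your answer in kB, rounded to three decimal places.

147.1 KiB = 147.1 × 2^10 bytes = 150,630.4 bytes
1 kB = 1,000 bytes
150,630.4 / 1,000 = 150.630 kB

150.630 kB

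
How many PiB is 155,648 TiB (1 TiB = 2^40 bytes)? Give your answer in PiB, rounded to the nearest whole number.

152 PiB

155,648 TiB × 1,099,511,627,776 bytes/TiB = 171,136,785,840,078,848 bytes
1 PiB = 2^50 bytes = 1,125,899,906,842,624 bytes
171,136,785,840,078,848 / 1,125,899,906,842,624 = 152 PiB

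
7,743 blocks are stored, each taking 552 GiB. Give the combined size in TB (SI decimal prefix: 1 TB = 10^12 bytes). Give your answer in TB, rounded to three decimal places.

Total = 7,743 × 552 GiB = 4,274,136 GiB
= 4,274,136 × 1,073,741,824 bytes = 4,589,318,584,664,064 bytes
1 TB = 1,000,000,000,000 bytes
4,589,318,584,664,064 / 1,000,000,000,000 = 4,589.319 TB

4,589.319 TB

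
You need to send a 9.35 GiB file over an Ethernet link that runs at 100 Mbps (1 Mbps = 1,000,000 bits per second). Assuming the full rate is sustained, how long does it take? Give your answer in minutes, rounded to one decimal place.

9.35 GiB = 10,039,486,054.4 bytes = 80,315,888,435.2 bits
100 Mbps = 100,000,000 bits/s
time = 80,315,888,435.2 / 100,000,000 = 803.16 s
803.16 s / 60 = 13.4 minutes

13.4 minutes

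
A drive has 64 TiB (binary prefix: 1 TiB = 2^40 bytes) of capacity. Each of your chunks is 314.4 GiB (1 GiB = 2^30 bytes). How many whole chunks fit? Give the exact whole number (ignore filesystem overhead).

208

Capacity: 64 TiB = 70,368,744,177,664 bytes
Per item: 314.4 GiB = 337,584,429,465.6 bytes
⌊70,368,744,177,664 / 337,584,429,465.6⌋ = 208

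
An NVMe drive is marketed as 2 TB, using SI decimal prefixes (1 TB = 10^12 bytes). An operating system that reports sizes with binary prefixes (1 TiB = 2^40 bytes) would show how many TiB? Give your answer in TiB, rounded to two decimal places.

2 TB = 2 × 10^12 bytes = 2,000,000,000,000 bytes
1 TiB = 1,099,511,627,776 bytes
2,000,000,000,000 / 1,099,511,627,776 = 1.82 TiB

1.82 TiB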